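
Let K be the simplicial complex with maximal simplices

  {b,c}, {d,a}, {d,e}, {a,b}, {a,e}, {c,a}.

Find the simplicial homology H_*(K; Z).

K has 5 vertices, 6 edges.
rank ∂_0 = 0, rank ∂_1 = 4 ⇒ b_0 = 5 − 0 − 4 = 1; all invariant factors of ∂_1 are 1 so no torsion. So H_0 ≅ Z.
rank ∂_1 = 4, rank ∂_2 = 0 ⇒ b_1 = 6 − 4 − 0 = 2. So H_1 ≅ Z^2.

H_0 = Z,  H_1 = Z^2.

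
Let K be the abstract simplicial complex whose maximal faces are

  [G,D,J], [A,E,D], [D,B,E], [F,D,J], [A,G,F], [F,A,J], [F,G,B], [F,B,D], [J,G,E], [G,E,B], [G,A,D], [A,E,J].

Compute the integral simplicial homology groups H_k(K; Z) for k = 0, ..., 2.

K has 7 vertices, 18 edges, 12 triangles.
rank ∂_0 = 0, rank ∂_1 = 6 ⇒ b_0 = 7 − 0 − 6 = 1; all invariant factors of ∂_1 are 1 so no torsion. So H_0 ≅ Z.
rank ∂_1 = 6, rank ∂_2 = 12 ⇒ b_1 = 18 − 6 − 12 = 0; ∂_2 has invariant factor(s) [2] giving torsion. So H_1 ≅ Z_2.
rank ∂_2 = 12, rank ∂_3 = 0 ⇒ b_2 = 12 − 12 − 0 = 0. So H_2 ≅ 0.

H_0 ≅ Z,  H_1 ≅ Z_2,  H_2 = 0.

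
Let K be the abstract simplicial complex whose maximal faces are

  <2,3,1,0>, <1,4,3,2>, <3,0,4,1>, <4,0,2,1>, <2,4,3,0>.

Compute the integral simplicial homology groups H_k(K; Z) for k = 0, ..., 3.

Fix the vertex order 0 < 1 < 2 < 3 < 4 and write every simplex with vertices in increasing order. Then dim K = 3 and the simplices of K are:

  0-simplices (5): [0], [1], [2], [3], [4]
  1-simplices (10): [0,1], [0,2], [0,3], [0,4], [1,2], [1,3], [1,4], [2,3], [2,4], [3,4]
  2-simplices (10): [0,1,2], [0,1,3], [0,1,4], [0,2,3], [0,2,4], [0,3,4], [1,2,3], [1,2,4], [1,3,4], [2,3,4]
  3-simplices (5): [0,1,2,3], [0,1,2,4], [0,1,3,4], [0,2,3,4], [1,2,3,4]

Hence C_0 ≅ Z^5, C_1 ≅ Z^10, C_2 ≅ Z^10, C_3 ≅ Z^5.

The boundary map ∂_1: C_1 → C_0 maps an edge to its endpoints' difference, ∂[p,q] = q − p. For instance
  ∂[0,2] = [2] − [0].
As a 5×10 matrix over Z this has rank 4, with invariant factors (1,1,1,1).

The boundary map ∂_2: C_2 → C_1 acts by ∂[p,q,r] = [q,r] − [p,r] + [p,q]. For instance
  ∂[0,1,4] = [1,4] − [0,4] + [0,1],
  ∂[0,1,2] = [1,2] − [0,2] + [0,1].
This gives a 10×10 integer matrix of rank 6; reducing to Smith normal form yields diagonal entries (1,1,1,1,1,1).

The boundary map ∂_3: C_3 → C_2 sends each 3-simplex σ to the alternating sum Σ_i (−1)^i (σ with its i-th vertex removed). For instance
  ∂[0,2,3,4] = [2,3,4] − [0,3,4] + [0,2,4] − [0,2,3],
  ∂[1,2,3,4] = [2,3,4] − [1,3,4] + [1,2,4] − [1,2,3].
The resulting 10×5 matrix has rank 4, and its Smith normal form has invariant factors (1,1,1,1).

Reading off H_k = ker ∂_k / im ∂_{k+1}:

  H_0: rank C_0 − rank ∂_1 = 5 − 4 = 1, and the invariant factors of ∂_1 are all 1, so H_0 = Z.
  H_1: rank ker ∂_1 − rank ∂_2 = (10 − 4) − 6 = 0, and the invariant factors of ∂_2 are all 1, so H_1 = 0.
  H_2: rank ker ∂_2 − rank ∂_3 = (10 − 6) − 4 = 0, and the invariant factors of ∂_3 are all 1, so H_2 = 0.
  H_3: rank ker ∂_3 − rank ∂_4 = (5 − 4) − 0 = 1, and there is no ∂_4, so H_3 = Z.

(K is a triangulation of the 3-sphere S^3.)

H_0 ≅ Z,  H_1 = 0,  H_2 = 0,  H_3 ≅ Z.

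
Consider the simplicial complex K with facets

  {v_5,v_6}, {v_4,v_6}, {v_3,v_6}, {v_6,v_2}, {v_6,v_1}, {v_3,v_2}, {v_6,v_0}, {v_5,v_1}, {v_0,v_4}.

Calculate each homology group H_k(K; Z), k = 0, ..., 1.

H_0 = Z,  H_1 = Z^3.

Fix the vertex order v_0 < v_1 < v_2 < v_3 < v_4 < v_5 < v_6 and write every simplex with vertices in increasing order. Then dim K = 1 and the simplices of K are:

  0-simplices (7): [v_0], [v_1], [v_2], [v_3], [v_4], [v_5], [v_6]
  1-simplices (9): [v_0,v_4], [v_0,v_6], [v_1,v_5], [v_1,v_6], [v_2,v_3], [v_2,v_6], [v_3,v_6], [v_4,v_6], [v_5,v_6]

so the chain groups are C_0 ≅ Z^7, C_1 ≅ Z^9.

The boundary map ∂_1: C_1 → C_0 sends each edge [p,q] (with p < q) to q − p. For instance
  ∂[v_0,v_6] = [v_6] − [v_0].
The resulting 7×9 matrix has rank 6, and its Smith normal form has invariant factors (1,1,1,1,1,1).

Reading off H_k = ker ∂_k / im ∂_{k+1}:

  H_0: rank C_0 − rank ∂_1 = 7 − 6 = 1, and the invariant factors of ∂_1 are all 1, so H_0 = Z.
  H_1: rank ker ∂_1 − rank ∂_2 = (9 − 6) − 0 = 3, and there is no ∂_2, so H_1 = Z^3.

(K is a triangulation of a wedge of 3 circles.)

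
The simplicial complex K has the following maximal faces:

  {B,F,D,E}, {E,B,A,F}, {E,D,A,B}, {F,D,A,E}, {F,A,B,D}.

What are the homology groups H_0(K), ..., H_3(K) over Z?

H_0 = Z,  H_1 = 0,  H_2 = 0,  H_3 = Z.

Take the total order A < B < D < E < F on the vertex set. Then K (dimension 3) consists of the simplices:

  0-simplices (5): A, B, D, E, F
  1-simplices (10): AB, AD, AE, AF, BD, BE, BF, DE, DF, EF
  2-simplices (10): ABD, ABE, ABF, ADE, ADF, AEF, BDE, BDF, BEF, DEF
  3-simplices (5): ABDE, ABDF, ABEF, ADEF, BDEF

giving chain groups C_0 ≅ Z^5, C_1 ≅ Z^10, C_2 ≅ Z^10, C_3 ≅ Z^5.

The boundary map ∂_1: C_1 → C_0 maps an edge to its endpoints' difference, ∂[p,q] = q − p. For instance
  ∂DE = E − D.
The 5×10 boundary matrix has rank 4 and Smith normal form diag(1,1,1,1).

The boundary map ∂_2: C_2 → C_1 maps a triangle to the signed sum of its edges. For instance
  ∂BDF = DF − BF + BD,
  ∂BEF = EF − BF + BE.
The 10×10 boundary matrix has rank 6 and Smith normal form diag(1,1,1,1,1,1).

∂_3: C_3 → C_2 sends each 3-simplex σ to the alternating sum Σ_i (−1)^i (σ with its i-th vertex removed). For instance
  ∂ABDE = BDE − ADE + ABE − ABD,
  ∂ABDF = BDF − ADF + ABF − ABD.
This gives a 10×5 integer matrix of rank 4; reducing to Smith normal form yields diagonal entries (1,1,1,1).

Computing H_k = (kernel of ∂_k) / (image of ∂_{k+1}):

  H_0: rank C_0 − rank ∂_1 = 5 − 4 = 1, and the invariant factors of ∂_1 are all 1, so H_0 ≅ Z.
  H_1: rank ker ∂_1 − rank ∂_2 = (10 − 4) − 6 = 0, and the invariant factors of ∂_2 are all 1, so H_1 ≅ 0.
  H_2: rank ker ∂_2 − rank ∂_3 = (10 − 6) − 4 = 0, and the invariant factors of ∂_3 are all 1, so H_2 ≅ 0.
  H_3: rank ker ∂_3 − rank ∂_4 = (5 − 4) − 0 = 1, and there is no ∂_4, so H_3 ≅ Z.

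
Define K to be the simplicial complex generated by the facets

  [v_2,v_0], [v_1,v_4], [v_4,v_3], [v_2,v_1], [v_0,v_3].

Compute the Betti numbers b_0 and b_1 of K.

b_0 = 1, b_1 = 1.

Order the vertices as v_0 < v_1 < v_2 < v_3 < v_4. Listing each simplex with vertices in this order, K has dimension 1 with simplices:

  0-simplices (5): [v_0], [v_1], [v_2], [v_3], [v_4]
  1-simplices (5): [v_0,v_2], [v_0,v_3], [v_1,v_2], [v_1,v_4], [v_3,v_4]

giving chain groups C_0 ≅ Z^5, C_1 ≅ Z^5.

∂_1: C_1 → C_0 is given by ∂[p,q] = [q] − [p]. For instance
  ∂[v_1,v_4] = [v_4] − [v_1].
The resulting 5×5 matrix has rank 4, and its Smith normal form has invariant factors (1,1,1,1).

Computing H_k = (kernel of ∂_k) / (image of ∂_{k+1}):

  H_0: rank C_0 − rank ∂_1 = 5 − 4 = 1, and the invariant factors of ∂_1 are all 1, so H_0 ≅ Z.
  H_1: rank ker ∂_1 − rank ∂_2 = (5 − 4) − 0 = 1, and there is no ∂_2, so H_1 ≅ Z.

Hence the Betti numbers are b_0 = 1, b_1 = 1.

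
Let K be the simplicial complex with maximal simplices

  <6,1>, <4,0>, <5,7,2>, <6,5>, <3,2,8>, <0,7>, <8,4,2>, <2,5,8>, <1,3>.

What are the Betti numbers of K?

We work with the vertex ordering 0 < 1 < 2 < 3 < 4 < 5 < 6 < 7 < 8. The simplices of K, each written with vertices in increasing order, are:

  0-simplices (9): [0], [1], [2], [3], [4], [5], [6], [7], [8]
  1-simplices (14): [0,4], [0,7], [1,3], [1,6], [2,3], [2,4], [2,5], [2,7], [2,8], [3,8], [4,8], [5,6], [5,7], [5,8]
  2-simplices (4): [2,3,8], [2,4,8], [2,5,7], [2,5,8]

giving chain groups C_0 ≅ Z^9, C_1 ≅ Z^14, C_2 ≅ Z^4.

The boundary map ∂_1: C_1 → C_0 maps an edge to its endpoints' difference, ∂[p,q] = q − p.
The resulting 9×14 matrix has rank 8, and its Smith normal form has invariant factors (1,1,1,1,1,1,1,1).

The boundary map ∂_2: C_2 → C_1 acts by ∂[p,q,r] = [q,r] − [p,r] + [p,q]. For instance
  ∂[2,5,8] = [5,8] − [2,8] + [2,5],
  ∂[2,5,7] = [5,7] − [2,7] + [2,5].
As a 14×4 matrix over Z this has rank 4, with invariant factors (1,1,1,1).

Now H_k = ker ∂_k / im ∂_{k+1}, so:

  H_0: rank C_0 − rank ∂_1 = 9 − 8 = 1, and the invariant factors of ∂_1 are all 1, so H_0 ≅ Z.
  H_1: rank ker ∂_1 − rank ∂_2 = (14 − 8) − 4 = 2, and the invariant factors of ∂_2 are all 1, so H_1 ≅ Z^2.
  H_2: rank ker ∂_2 − rank ∂_3 = (4 − 4) − 0 = 0, and there is no ∂_3, so H_2 ≅ 0.

As a check, the Euler characteristic is 9 − 14 + 4 = -1, which agrees with 1 − 2 + 0 = -1.

Hence the Betti numbers are b_0 = 1, b_1 = 2, b_2 = 0.

b_0 = 1, b_1 = 2, b_2 = 0.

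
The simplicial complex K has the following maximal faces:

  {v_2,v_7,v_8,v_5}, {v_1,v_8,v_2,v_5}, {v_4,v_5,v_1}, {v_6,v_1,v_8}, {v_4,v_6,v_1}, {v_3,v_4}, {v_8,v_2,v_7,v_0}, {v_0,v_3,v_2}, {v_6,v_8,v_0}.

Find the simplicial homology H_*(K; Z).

H_0 ≅ Z,  H_1 ≅ Z,  H_2 = 0,  H_3 = 0.

We work with the vertex ordering v_0 < v_1 < v_2 < v_3 < v_4 < v_5 < v_6 < v_7 < v_8. The simplices of K, each written with vertices in increasing order, are:

  0-simplices (9): [v_0], [v_1], [v_2], [v_3], [v_4], [v_5], [v_6], [v_7], [v_8]
  1-simplices (21): (21 of them)
  2-simplices (15): (15 of them)
  3-simplices (3): [v_0,v_2,v_7,v_8], [v_1,v_2,v_5,v_8], [v_2,v_5,v_7,v_8]

so the chain groups are C_0 ≅ Z^9, C_1 ≅ Z^21, C_2 ≅ Z^15, C_3 ≅ Z^3.

Boundary ∂_1: C_1 → C_0 sends each edge [p,q] (with p < q) to q − p.
The resulting 9×21 matrix has rank 8, and its Smith normal form has invariant factors (1,1,1,1,1,1,1,1).

∂_2: C_2 → C_1 acts by ∂[p,q,r] = [q,r] − [p,r] + [p,q]. For instance
  ∂[v_0,v_2,v_8] = [v_2,v_8] − [v_0,v_8] + [v_0,v_2],
  ∂[v_5,v_7,v_8] = [v_7,v_8] − [v_5,v_8] + [v_5,v_7].
The resulting 21×15 matrix has rank 12, and its Smith normal form has invariant factors (1,1,1,1,1,1,1,1,1,1,1,1).

∂_3: C_3 → C_2 sends each 3-simplex σ to the alternating sum Σ_i (−1)^i (σ with its i-th vertex removed). For instance
  ∂[v_2,v_5,v_7,v_8] = [v_5,v_7,v_8] − [v_2,v_7,v_8] + [v_2,v_5,v_8] − [v_2,v_5,v_7],
  ∂[v_0,v_2,v_7,v_8] = [v_2,v_7,v_8] − [v_0,v_7,v_8] + [v_0,v_2,v_8] − [v_0,v_2,v_7].
As a 15×3 matrix over Z this has rank 3, with invariant factors (1,1,1).

From H_k ≅ ker(∂_k) / im(∂_{k+1}) we obtain:

  H_0: rank C_0 − rank ∂_1 = 9 − 8 = 1, and the invariant factors of ∂_1 are all 1, so H_0 ≅ Z.
  H_1: rank ker ∂_1 − rank ∂_2 = (21 − 8) − 12 = 1, and the invariant factors of ∂_2 are all 1, so H_1 ≅ Z.
  H_2: rank ker ∂_2 − rank ∂_3 = (15 − 12) − 3 = 0, and the invariant factors of ∂_3 are all 1, so H_2 ≅ 0.
  H_3: rank ker ∂_3 − rank ∂_4 = (3 − 3) − 0 = 0, and there is no ∂_4, so H_3 ≅ 0.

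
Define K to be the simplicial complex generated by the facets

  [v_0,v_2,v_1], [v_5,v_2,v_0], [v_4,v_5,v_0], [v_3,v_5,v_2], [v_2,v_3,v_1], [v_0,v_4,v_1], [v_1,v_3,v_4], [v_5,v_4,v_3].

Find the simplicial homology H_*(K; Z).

H_0 ≅ Z,  H_1 = 0,  H_2 ≅ Z.

Order the vertices as v_0 < v_1 < v_2 < v_3 < v_4 < v_5. Listing each simplex with vertices in this order, K has dimension 2 with simplices:

  0-simplices (6): [v_0], [v_1], [v_2], [v_3], [v_4], [v_5]
  1-simplices (12): [v_0,v_1], [v_0,v_2], [v_0,v_4], [v_0,v_5], [v_1,v_2], [v_1,v_3], [v_1,v_4], [v_2,v_3], [v_2,v_5], [v_3,v_4], [v_3,v_5], [v_4,v_5]
  2-simplices (8): [v_0,v_1,v_2], [v_0,v_1,v_4], [v_0,v_2,v_5], [v_0,v_4,v_5], [v_1,v_2,v_3], [v_1,v_3,v_4], [v_2,v_3,v_5], [v_3,v_4,v_5]

so the chain groups are C_0 ≅ Z^6, C_1 ≅ Z^12, C_2 ≅ Z^8.

Boundary ∂_1: C_1 → C_0 is given by ∂[p,q] = [q] − [p]. For instance
  ∂[v_1,v_3] = [v_3] − [v_1].
The 6×12 boundary matrix has rank 5 and Smith normal form diag(1,1,1,1,1).

The boundary map ∂_2: C_2 → C_1 sends each 2-simplex [p,q,r] to [q,r] − [p,r] + [p,q]. For instance
  ∂[v_0,v_1,v_4] = [v_1,v_4] − [v_0,v_4] + [v_0,v_1],
  ∂[v_1,v_2,v_3] = [v_2,v_3] − [v_1,v_3] + [v_1,v_2].
The 12×8 boundary matrix has rank 7 and Smith normal form diag(1,1,1,1,1,1,1).

Computing H_k = (kernel of ∂_k) / (image of ∂_{k+1}):

  H_0: rank C_0 − rank ∂_1 = 6 − 5 = 1, and the invariant factors of ∂_1 are all 1, so H_0 = Z.
  H_1: rank ker ∂_1 − rank ∂_2 = (12 − 5) − 7 = 0, and the invariant factors of ∂_2 are all 1, so H_1 = 0.
  H_2: rank ker ∂_2 − rank ∂_3 = (8 − 7) − 0 = 1, and there is no ∂_3, so H_2 = Z.

As a check, the Euler characteristic is 6 − 12 + 8 = 2, which agrees with 1 − 0 + 1 = 2.
(K is a triangulation of the 2-sphere S^2.)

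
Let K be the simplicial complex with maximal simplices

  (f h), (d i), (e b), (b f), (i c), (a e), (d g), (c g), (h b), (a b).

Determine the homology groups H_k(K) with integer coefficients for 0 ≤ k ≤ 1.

H_0 ≅ Z^2,  H_1 ≅ Z^3.

Take the total order a < b < c < d < e < f < g < h < i on the vertex set. Then K (dimension 1) consists of the simplices:

  0-simplices (9): a, b, c, d, e, f, g, h, i
  1-simplices (10): ab, ae, be, bf, bh, cg, ci, dg, di, fh

so the chain groups are C_0 ≅ Z^9, C_1 ≅ Z^10.

Boundary ∂_1: C_1 → C_0 is given by ∂[p,q] = [q] − [p]. For instance
  ∂fh = h − f.
The resulting 9×10 matrix has rank 7, and its Smith normal form has invariant factors (1,1,1,1,1,1,1).

Now H_k = ker ∂_k / im ∂_{k+1}, so:

  H_0: rank C_0 − rank ∂_1 = 9 − 7 = 2, and the invariant factors of ∂_1 are all 1, so H_0 = Z^2.
  H_1: rank ker ∂_1 − rank ∂_2 = (10 − 7) − 0 = 3, and there is no ∂_2, so H_1 = Z^3.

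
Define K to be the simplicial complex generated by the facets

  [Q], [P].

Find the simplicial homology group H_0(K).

K has 2 vertices.
rank ∂_0 = 0, rank ∂_1 = 0 ⇒ b_0 = 2 − 0 − 0 = 2. So H_0 = Z^2.

H_0 = Z^2.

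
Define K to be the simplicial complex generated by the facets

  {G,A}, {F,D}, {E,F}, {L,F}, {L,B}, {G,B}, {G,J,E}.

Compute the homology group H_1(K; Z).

H_1 ≅ Z.

K has 8 vertices, 9 edges, 1 triangle.
rank ∂_1 = 7, rank ∂_2 = 1 ⇒ b_1 = 9 − 7 − 1 = 1; all invariant factors of ∂_2 are 1 so no torsion. So H_1 = Z.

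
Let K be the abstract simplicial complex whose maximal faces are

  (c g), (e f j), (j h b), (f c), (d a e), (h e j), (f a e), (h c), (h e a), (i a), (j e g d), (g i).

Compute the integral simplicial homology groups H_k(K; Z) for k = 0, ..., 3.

We work with the vertex ordering a < b < c < d < e < f < g < h < i < j. The simplices of K, each written with vertices in increasing order, are:

  0-simplices (10): a, b, c, d, e, f, g, h, i, j
  1-simplices (21): ad, ae, af, ah, ai, bh, bj, cf, cg, ch, de, dg, dj, ef, eg, eh, ej, fj, gi, gj, hj
  2-simplices (10): ade, aef, aeh, bhj, deg, dej, dgj, efj, egj, ehj
  3-simplices (1): degj

Hence C_0 ≅ Z^10, C_1 ≅ Z^21, C_2 ≅ Z^10, C_3 ≅ Z^1.

Boundary ∂_1: C_1 → C_0 sends each edge [p,q] (with p < q) to q − p. For instance
  ∂fj = j − f.
The resulting 10×21 matrix has rank 9, and its Smith normal form has invariant factors (1,1,1,1,1,1,1,1,1).

∂_2: C_2 → C_1 maps a triangle to the signed sum of its edges. For instance
  ∂ehj = hj − ej + eh,
  ∂efj = fj − ej + ef.
This gives a 21×10 integer matrix of rank 9; reducing to Smith normal form yields diagonal entries (1,1,1,1,1,1,1,1,1).

∂_3: C_3 → C_2 sends each 3-simplex σ to the alternating sum Σ_i (−1)^i (σ with its i-th vertex removed). For instance
  ∂degj = egj − dgj + dej − deg.
As a 10×1 matrix over Z this has rank 1, with invariant factors (1).

From H_k ≅ ker(∂_k) / im(∂_{k+1}) we obtain:

  H_0: rank C_0 − rank ∂_1 = 10 − 9 = 1, and the invariant factors of ∂_1 are all 1, so H_0 = Z.
  H_1: rank ker ∂_1 − rank ∂_2 = (21 − 9) − 9 = 3, and the invariant factors of ∂_2 are all 1, so H_1 = Z^3.
  H_2: rank ker ∂_2 − rank ∂_3 = (10 − 9) − 1 = 0, and the invariant factors of ∂_3 are all 1, so H_2 = 0.
  H_3: rank ker ∂_3 − rank ∂_4 = (1 − 1) − 0 = 0, and there is no ∂_4, so H_3 = 0.

As a check, the Euler characteristic is 10 − 21 + 10 − 1 = -2, which agrees with 1 − 3 + 0 − 0 = -2.

H_0 = Z,  H_1 = Z^3,  H_2 = 0,  H_3 = 0.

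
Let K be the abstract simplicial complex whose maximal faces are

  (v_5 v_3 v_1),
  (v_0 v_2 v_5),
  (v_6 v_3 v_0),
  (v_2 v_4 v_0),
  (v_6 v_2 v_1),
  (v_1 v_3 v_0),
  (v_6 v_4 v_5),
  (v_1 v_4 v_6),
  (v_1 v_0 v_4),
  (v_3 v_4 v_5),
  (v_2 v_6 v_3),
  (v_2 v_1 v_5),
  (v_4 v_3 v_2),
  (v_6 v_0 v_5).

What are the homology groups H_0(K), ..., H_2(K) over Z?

H_0 ≅ Z,  H_1 ≅ Z^2,  H_2 ≅ Z.

Order the vertices as v_0 < v_1 < v_2 < v_3 < v_4 < v_5 < v_6. Listing each simplex with vertices in this order, K has dimension 2 with simplices:

  0-simplices (7): [v_0], [v_1], [v_2], [v_3], [v_4], [v_5], [v_6]
  1-simplices (21): (21 of them)
  2-simplices (14): (14 of them)

Hence C_0 ≅ Z^7, C_1 ≅ Z^21, C_2 ≅ Z^14.

∂_1: C_1 → C_0 is given by ∂[p,q] = [q] − [p].
As a 7×21 matrix over Z this has rank 6, with invariant factors (1,1,1,1,1,1).

Boundary ∂_2: C_2 → C_1 acts by ∂[p,q,r] = [q,r] − [p,r] + [p,q]. For instance
  ∂[v_1,v_3,v_5] = [v_3,v_5] − [v_1,v_5] + [v_1,v_3],
  ∂[v_0,v_1,v_4] = [v_1,v_4] − [v_0,v_4] + [v_0,v_1].
This gives a 21×14 integer matrix of rank 13; reducing to Smith normal form yields diagonal entries (1,1,1,1,1,1,1,1,1,1,1,1,1).

From H_k ≅ ker(∂_k) / im(∂_{k+1}) we obtain:

  H_0: rank C_0 − rank ∂_1 = 7 − 6 = 1, and the invariant factors of ∂_1 are all 1, so H_0 = Z.
  H_1: rank ker ∂_1 − rank ∂_2 = (21 − 6) − 13 = 2, and the invariant factors of ∂_2 are all 1, so H_1 = Z^2.
  H_2: rank ker ∂_2 − rank ∂_3 = (14 − 13) − 0 = 1, and there is no ∂_3, so H_2 = Z.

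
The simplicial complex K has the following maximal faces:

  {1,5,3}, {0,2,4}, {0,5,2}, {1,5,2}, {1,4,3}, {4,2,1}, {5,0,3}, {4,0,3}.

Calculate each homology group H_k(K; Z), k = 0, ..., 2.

Take the total order 0 < 1 < 2 < 3 < 4 < 5 on the vertex set. Then K (dimension 2) consists of the simplices:

  0-simplices (6): [0], [1], [2], [3], [4], [5]
  1-simplices (12): [0,2], [0,3], [0,4], [0,5], [1,2], [1,3], [1,4], [1,5], [2,4], [2,5], [3,4], [3,5]
  2-simplices (8): [0,2,4], [0,2,5], [0,3,4], [0,3,5], [1,2,4], [1,2,5], [1,3,4], [1,3,5]

Hence C_0 ≅ Z^6, C_1 ≅ Z^12, C_2 ≅ Z^8.

∂_1: C_1 → C_0 maps an edge to its endpoints' difference, ∂[p,q] = q − p. For instance
  ∂[0,3] = [3] − [0].
The resulting 6×12 matrix has rank 5, and its Smith normal form has invariant factors (1,1,1,1,1).

The boundary map ∂_2: C_2 → C_1 maps a triangle to the signed sum of its edges. For instance
  ∂[1,3,4] = [3,4] − [1,4] + [1,3],
  ∂[0,2,5] = [2,5] − [0,5] + [0,2].
The 12×8 boundary matrix has rank 7 and Smith normal form diag(1,1,1,1,1,1,1).

Computing H_k = (kernel of ∂_k) / (image of ∂_{k+1}):

  H_0: rank C_0 − rank ∂_1 = 6 − 5 = 1, and the invariant factors of ∂_1 are all 1, so H_0 ≅ Z.
  H_1: rank ker ∂_1 − rank ∂_2 = (12 − 5) − 7 = 0, and the invariant factors of ∂_2 are all 1, so H_1 ≅ 0.
  H_2: rank ker ∂_2 − rank ∂_3 = (8 − 7) − 0 = 1, and there is no ∂_3, so H_2 ≅ Z.

As a check, the Euler characteristic is 6 − 12 + 8 = 2, which agrees with 1 − 0 + 1 = 2.

H_0 = Z,  H_1 = 0,  H_2 = Z.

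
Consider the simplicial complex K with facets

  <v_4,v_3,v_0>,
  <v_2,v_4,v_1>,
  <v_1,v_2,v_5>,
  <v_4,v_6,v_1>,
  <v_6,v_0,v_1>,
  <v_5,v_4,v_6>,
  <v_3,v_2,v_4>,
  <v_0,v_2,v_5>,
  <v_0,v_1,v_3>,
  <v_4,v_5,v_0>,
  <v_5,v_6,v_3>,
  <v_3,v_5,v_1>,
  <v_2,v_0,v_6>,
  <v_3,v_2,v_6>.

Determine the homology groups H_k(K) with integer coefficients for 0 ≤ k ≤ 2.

Fix the vertex order v_0 < v_1 < v_2 < v_3 < v_4 < v_5 < v_6 and write every simplex with vertices in increasing order. Then dim K = 2 and the simplices of K are:

  0-simplices (7): [v_0], [v_1], [v_2], [v_3], [v_4], [v_5], [v_6]
  1-simplices (21): (21 of them)
  2-simplices (14): (14 of them)

Hence C_0 ≅ Z^7, C_1 ≅ Z^21, C_2 ≅ Z^14.

∂_1: C_1 → C_0 is given by ∂[p,q] = [q] − [p].
This gives a 7×21 integer matrix of rank 6; reducing to Smith normal form yields diagonal entries (1,1,1,1,1,1).

Boundary ∂_2: C_2 → C_1 maps a triangle to the signed sum of its edges. For instance
  ∂[v_3,v_5,v_6] = [v_5,v_6] − [v_3,v_6] + [v_3,v_5],
  ∂[v_1,v_2,v_5] = [v_2,v_5] − [v_1,v_5] + [v_1,v_2].
This gives a 21×14 integer matrix of rank 13; reducing to Smith normal form yields diagonal entries (1,1,1,1,1,1,1,1,1,1,1,1,1).

Now H_k = ker ∂_k / im ∂_{k+1}, so:

  H_0: rank C_0 − rank ∂_1 = 7 − 6 = 1, and the invariant factors of ∂_1 are all 1, so H_0 = Z.
  H_1: rank ker ∂_1 − rank ∂_2 = (21 − 6) − 13 = 2, and the invariant factors of ∂_2 are all 1, so H_1 = Z^2.
  H_2: rank ker ∂_2 − rank ∂_3 = (14 − 13) − 0 = 1, and there is no ∂_3, so H_2 = Z.

As a check, the Euler characteristic is 7 − 21 + 14 = 0, which agrees with 1 − 2 + 1 = 0.
(K is a triangulation of the torus T^2.)

H_0 = Z,  H_1 = Z^2,  H_2 = Z.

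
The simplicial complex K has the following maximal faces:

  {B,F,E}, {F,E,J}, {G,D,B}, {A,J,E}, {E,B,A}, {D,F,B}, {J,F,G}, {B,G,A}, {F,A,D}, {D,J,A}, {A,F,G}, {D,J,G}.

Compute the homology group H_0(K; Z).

H_0 ≅ Z.

Order the vertices as A < B < D < E < F < G < J. Listing each simplex with vertices in this order, K has dimension 2 with simplices:

  0-simplices (7): A, B, D, E, F, G, J
  1-simplices (18): AB, AD, AE, AF, AG, AJ, BD, BE, BF, BG, DF, DG, DJ, EF, EJ, FG, FJ, GJ
  2-simplices (12): ABE, ABG, ADF, ADJ, AEJ, AFG, BDF, BDG, BEF, DGJ, EFJ, FGJ

Hence C_0 ≅ Z^7, C_1 ≅ Z^18, C_2 ≅ Z^12.

Boundary ∂_1: C_1 → C_0 is given by ∂[p,q] = [q] − [p]. For instance
  ∂AD = D − A.
The resulting 7×18 matrix has rank 6, and its Smith normal form has invariant factors (1,1,1,1,1,1).

Boundary ∂_2: C_2 → C_1 sends each 2-simplex [p,q,r] to [q,r] − [p,r] + [p,q]. For instance
  ∂ABE = BE − AE + AB,
  ∂ADF = DF − AF + AD.
As a 18×12 matrix over Z this has rank 12, with invariant factors (1,1,1,1,1,1,1,1,1,1,1,2).

Reading off H_k = ker ∂_k / im ∂_{k+1}:

  H_0: rank C_0 − rank ∂_1 = 7 − 6 = 1, and the invariant factors of ∂_1 are all 1, so H_0 ≅ Z.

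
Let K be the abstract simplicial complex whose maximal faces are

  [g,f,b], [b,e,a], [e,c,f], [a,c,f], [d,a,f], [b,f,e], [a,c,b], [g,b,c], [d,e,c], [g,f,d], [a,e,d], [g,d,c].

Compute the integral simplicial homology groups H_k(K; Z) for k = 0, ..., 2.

H_0 = Z,  H_1 = Z/2,  H_2 = 0.

Order the vertices as a < b < c < d < e < f < g. Listing each simplex with vertices in this order, K has dimension 2 with simplices:

  0-simplices (7): a, b, c, d, e, f, g
  1-simplices (18): ab, ac, ad, ae, af, bc, be, bf, bg, cd, ce, cf, cg, de, df, dg, ef, fg
  2-simplices (12): abc, abe, acf, ade, adf, bcg, bef, bfg, cde, cdg, cef, dfg

Hence C_0 ≅ Z^7, C_1 ≅ Z^18, C_2 ≅ Z^12.

∂_1: C_1 → C_0 sends each edge [p,q] (with p < q) to q − p. For instance
  ∂ce = e − c.
The 7×18 boundary matrix has rank 6 and Smith normal form diag(1,1,1,1,1,1).

∂_2: C_2 → C_1 maps a triangle to the signed sum of its edges. For instance
  ∂bfg = fg − bg + bf,
  ∂cde = de − ce + cd.
This gives a 18×12 integer matrix of rank 12; reducing to Smith normal form yields diagonal entries (1,1,1,1,1,1,1,1,1,1,1,2).

Reading off H_k = ker ∂_k / im ∂_{k+1}:

  H_0: rank C_0 − rank ∂_1 = 7 − 6 = 1, and the invariant factors of ∂_1 are all 1, so H_0 = Z.
  H_1: rank ker ∂_1 − rank ∂_2 = (18 − 6) − 12 = 0, and ∂_2 has invariant factor 2 > 1, so H_1 = Z/2.
  H_2: rank ker ∂_2 − rank ∂_3 = (12 − 12) − 0 = 0, and there is no ∂_3, so H_2 = 0.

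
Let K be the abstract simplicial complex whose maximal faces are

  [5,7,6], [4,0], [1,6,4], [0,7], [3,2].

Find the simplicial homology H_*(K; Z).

K has 8 vertices, 9 edges, 2 triangles.
rank ∂_0 = 0, rank ∂_1 = 6 ⇒ b_0 = 8 − 0 − 6 = 2; all invariant factors of ∂_1 are 1 so no torsion. So H_0 = Z^2.
rank ∂_1 = 6, rank ∂_2 = 2 ⇒ b_1 = 9 − 6 − 2 = 1; all invariant factors of ∂_2 are 1 so no torsion. So H_1 = Z.
rank ∂_2 = 2, rank ∂_3 = 0 ⇒ b_2 = 2 − 2 − 0 = 0. So H_2 = 0.

H_0 ≅ Z^2,  H_1 ≅ Z,  H_2 = 0.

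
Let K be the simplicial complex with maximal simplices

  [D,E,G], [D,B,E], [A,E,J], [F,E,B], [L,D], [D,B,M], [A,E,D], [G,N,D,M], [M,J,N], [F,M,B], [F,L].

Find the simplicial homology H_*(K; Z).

Take the total order A < B < D < E < F < G < J < L < M < N on the vertex set. Then K (dimension 3) consists of the simplices:

  0-simplices (10): A, B, D, E, F, G, J, L, M, N
  1-simplices (22): AD, AE, AJ, BD, BE, BF, BM, DE, DG, DL, DM, DN, EF, EG, EJ, FL, FM, GM, GN, JM, JN, MN
  2-simplices (12): ADE, AEJ, BDE, BDM, BEF, BFM, DEG, DGM, DGN, DMN, GMN, JMN
  3-simplices (1): DGMN

Hence C_0 ≅ Z^10, C_1 ≅ Z^22, C_2 ≅ Z^12, C_3 ≅ Z^1.

∂_1: C_1 → C_0 maps an edge to its endpoints' difference, ∂[p,q] = q − p.
As a 10×22 matrix over Z this has rank 9, with invariant factors (1,1,1,1,1,1,1,1,1).

The boundary map ∂_2: C_2 → C_1 maps a triangle to the signed sum of its edges. For instance
  ∂DGN = GN − DN + DG,
  ∂ADE = DE − AE + AD.
The resulting 22×12 matrix has rank 11, and its Smith normal form has invariant factors (1,1,1,1,1,1,1,1,1,1,1).

∂_3: C_3 → C_2 sends each 3-simplex σ to the alternating sum Σ_i (−1)^i (σ with its i-th vertex removed). For instance
  ∂DGMN = GMN − DMN + DGN − DGM.
This gives a 12×1 integer matrix of rank 1; reducing to Smith normal form yields diagonal entries (1).

From H_k ≅ ker(∂_k) / im(∂_{k+1}) we obtain:

  H_0: rank C_0 − rank ∂_1 = 10 − 9 = 1, and the invariant factors of ∂_1 are all 1, so H_0 = Z.
  H_1: rank ker ∂_1 − rank ∂_2 = (22 − 9) − 11 = 2, and the invariant factors of ∂_2 are all 1, so H_1 = Z^2.
  H_2: rank ker ∂_2 − rank ∂_3 = (12 − 11) − 1 = 0, and the invariant factors of ∂_3 are all 1, so H_2 = 0.
  H_3: rank ker ∂_3 − rank ∂_4 = (1 − 1) − 0 = 0, and there is no ∂_4, so H_3 = 0.

H_0 = Z,  H_1 = Z^2,  H_2 = 0,  H_3 = 0.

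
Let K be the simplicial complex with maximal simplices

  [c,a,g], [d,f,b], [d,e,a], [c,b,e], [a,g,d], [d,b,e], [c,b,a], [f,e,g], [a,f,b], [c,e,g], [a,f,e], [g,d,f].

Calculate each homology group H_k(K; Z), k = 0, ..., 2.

K has 7 vertices, 18 edges, 12 triangles.
rank ∂_0 = 0, rank ∂_1 = 6 ⇒ b_0 = 7 − 0 − 6 = 1; all invariant factors of ∂_1 are 1 so no torsion. So H_0 = Z.
rank ∂_1 = 6, rank ∂_2 = 12 ⇒ b_1 = 18 − 6 − 12 = 0; ∂_2 has invariant factor(s) [2] giving torsion. So H_1 = Z_2.
rank ∂_2 = 12, rank ∂_3 = 0 ⇒ b_2 = 12 − 12 − 0 = 0. So H_2 = 0.

H_0 ≅ Z,  H_1 ≅ Z_2,  H_2 = 0.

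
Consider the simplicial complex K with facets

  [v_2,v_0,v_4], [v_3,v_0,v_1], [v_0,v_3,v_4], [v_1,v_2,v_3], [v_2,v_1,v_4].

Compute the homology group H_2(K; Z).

Take the total order v_0 < v_1 < v_2 < v_3 < v_4 on the vertex set. Then K (dimension 2) consists of the simplices:

  0-simplices (5): [v_0], [v_1], [v_2], [v_3], [v_4]
  1-simplices (10): [v_0,v_1], [v_0,v_2], [v_0,v_3], [v_0,v_4], [v_1,v_2], [v_1,v_3], [v_1,v_4], [v_2,v_3], [v_2,v_4], [v_3,v_4]
  2-simplices (5): [v_0,v_1,v_3], [v_0,v_2,v_4], [v_0,v_3,v_4], [v_1,v_2,v_3], [v_1,v_2,v_4]

giving chain groups C_0 ≅ Z^5, C_1 ≅ Z^10, C_2 ≅ Z^5.

∂_1: C_1 → C_0 maps an edge to its endpoints' difference, ∂[p,q] = q − p. For instance
  ∂[v_2,v_4] = [v_4] − [v_2].
The 5×10 boundary matrix has rank 4 and Smith normal form diag(1,1,1,1).

Boundary ∂_2: C_2 → C_1 maps a triangle to the signed sum of its edges. For instance
  ∂[v_0,v_1,v_3] = [v_1,v_3] − [v_0,v_3] + [v_0,v_1],
  ∂[v_0,v_3,v_4] = [v_3,v_4] − [v_0,v_4] + [v_0,v_3].
The resulting 10×5 matrix has rank 5, and its Smith normal form has invariant factors (1,1,1,1,1).

Reading off H_k = ker ∂_k / im ∂_{k+1}:

  H_2: rank ker ∂_2 − rank ∂_3 = (5 − 5) − 0 = 0, and there is no ∂_3, so H_2 ≅ 0.

(K is a triangulation of the Möbius band.)

H_2 = 0.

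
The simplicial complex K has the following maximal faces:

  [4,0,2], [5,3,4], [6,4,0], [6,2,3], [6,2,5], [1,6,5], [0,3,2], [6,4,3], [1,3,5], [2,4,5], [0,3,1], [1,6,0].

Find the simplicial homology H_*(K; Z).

H_0 ≅ Z,  H_1 ≅ Z/2,  H_2 = 0.

Fix the vertex order 0 < 1 < 2 < 3 < 4 < 5 < 6 and write every simplex with vertices in increasing order. Then dim K = 2 and the simplices of K are:

  0-simplices (7): [0], [1], [2], [3], [4], [5], [6]
  1-simplices (18): [0,1], [0,2], [0,3], [0,4], [0,6], [1,3], [1,5], [1,6], [2,3], [2,4], [2,5], [2,6], [3,4], [3,5], [3,6], [4,5], [4,6], [5,6]
  2-simplices (12): [0,1,3], [0,1,6], [0,2,3], [0,2,4], [0,4,6], [1,3,5], [1,5,6], [2,3,6], [2,4,5], [2,5,6], [3,4,5], [3,4,6]

giving chain groups C_0 ≅ Z^7, C_1 ≅ Z^18, C_2 ≅ Z^12.

Boundary ∂_1: C_1 → C_0 is given by ∂[p,q] = [q] − [p]. For instance
  ∂[0,3] = [3] − [0].
The 7×18 boundary matrix has rank 6 and Smith normal form diag(1,1,1,1,1,1).

∂_2: C_2 → C_1 acts by ∂[p,q,r] = [q,r] − [p,r] + [p,q]. For instance
  ∂[2,5,6] = [5,6] − [2,6] + [2,5],
  ∂[0,1,3] = [1,3] − [0,3] + [0,1].
This gives a 18×12 integer matrix of rank 12; reducing to Smith normal form yields diagonal entries (1,1,1,1,1,1,1,1,1,1,1,2).

Reading off H_k = ker ∂_k / im ∂_{k+1}:

  H_0: rank C_0 − rank ∂_1 = 7 − 6 = 1, and the invariant factors of ∂_1 are all 1, so H_0 ≅ Z.
  H_1: rank ker ∂_1 − rank ∂_2 = (18 − 6) − 12 = 0, and ∂_2 has invariant factor 2 > 1, so H_1 ≅ Z/2.
  H_2: rank ker ∂_2 − rank ∂_3 = (12 − 12) − 0 = 0, and there is no ∂_3, so H_2 ≅ 0.

As a check, the Euler characteristic is 7 − 18 + 12 = 1, which agrees with 1 − 0 + 0 = 1.
(K is a triangulation of the real projective plane RP^2.)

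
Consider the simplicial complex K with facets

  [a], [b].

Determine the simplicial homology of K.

We work with the vertex ordering a < b. The simplices of K, each written with vertices in increasing order, are:

  0-simplices (2): a, b

Hence C_0 ≅ Z^2.

Reading off H_k = ker ∂_k / im ∂_{k+1}:

  H_0: rank C_0 − rank ∂_1 = 2 − 0 = 2, and there is no ∂_1, so H_0 ≅ Z^2.

H_0 ≅ Z^2.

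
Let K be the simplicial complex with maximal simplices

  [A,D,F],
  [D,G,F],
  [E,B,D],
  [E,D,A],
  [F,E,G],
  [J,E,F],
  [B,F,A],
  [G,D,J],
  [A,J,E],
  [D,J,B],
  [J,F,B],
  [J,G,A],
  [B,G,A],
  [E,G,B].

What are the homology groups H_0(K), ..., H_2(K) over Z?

H_0 ≅ Z,  H_1 ≅ Z^2,  H_2 ≅ Z.

K has 7 vertices, 21 edges, 14 triangles.
rank ∂_0 = 0, rank ∂_1 = 6 ⇒ b_0 = 7 − 0 − 6 = 1; all invariant factors of ∂_1 are 1 so no torsion. So H_0 = Z.
rank ∂_1 = 6, rank ∂_2 = 13 ⇒ b_1 = 21 − 6 − 13 = 2; all invariant factors of ∂_2 are 1 so no torsion. So H_1 = Z^2.
rank ∂_2 = 13, rank ∂_3 = 0 ⇒ b_2 = 14 − 13 − 0 = 1. So H_2 = Z.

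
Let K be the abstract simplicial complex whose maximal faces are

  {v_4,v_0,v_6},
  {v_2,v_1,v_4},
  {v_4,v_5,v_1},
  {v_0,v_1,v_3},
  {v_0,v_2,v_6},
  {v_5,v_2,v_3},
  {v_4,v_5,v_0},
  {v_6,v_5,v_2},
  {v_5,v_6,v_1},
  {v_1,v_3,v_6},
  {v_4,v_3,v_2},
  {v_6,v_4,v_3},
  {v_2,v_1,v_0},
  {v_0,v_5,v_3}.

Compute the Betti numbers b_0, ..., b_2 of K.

b_0 = 1, b_1 = 2, b_2 = 1.

Take the total order v_0 < v_1 < v_2 < v_3 < v_4 < v_5 < v_6 on the vertex set. Then K (dimension 2) consists of the simplices:

  0-simplices (7): [v_0], [v_1], [v_2], [v_3], [v_4], [v_5], [v_6]
  1-simplices (21): (21 of them)
  2-simplices (14): (14 of them)

so the chain groups are C_0 ≅ Z^7, C_1 ≅ Z^21, C_2 ≅ Z^14.

The boundary map ∂_1: C_1 → C_0 sends each edge [p,q] (with p < q) to q − p.
The resulting 7×21 matrix has rank 6, and its Smith normal form has invariant factors (1,1,1,1,1,1).

Boundary ∂_2: C_2 → C_1 acts by ∂[p,q,r] = [q,r] − [p,r] + [p,q]. For instance
  ∂[v_0,v_4,v_5] = [v_4,v_5] − [v_0,v_5] + [v_0,v_4],
  ∂[v_1,v_3,v_6] = [v_3,v_6] − [v_1,v_6] + [v_1,v_3].
The 21×14 boundary matrix has rank 13 and Smith normal form diag(1,1,1,1,1,1,1,1,1,1,1,1,1).

Reading off H_k = ker ∂_k / im ∂_{k+1}:

  H_0: rank C_0 − rank ∂_1 = 7 − 6 = 1, and the invariant factors of ∂_1 are all 1, so H_0 ≅ Z.
  H_1: rank ker ∂_1 − rank ∂_2 = (21 − 6) − 13 = 2, and the invariant factors of ∂_2 are all 1, so H_1 ≅ Z^2.
  H_2: rank ker ∂_2 − rank ∂_3 = (14 − 13) − 0 = 1, and there is no ∂_3, so H_2 ≅ Z.

As a check, the Euler characteristic is 7 − 21 + 14 = 0, which agrees with 1 − 2 + 1 = 0.

Hence the Betti numbers are b_0 = 1, b_1 = 2, b_2 = 1.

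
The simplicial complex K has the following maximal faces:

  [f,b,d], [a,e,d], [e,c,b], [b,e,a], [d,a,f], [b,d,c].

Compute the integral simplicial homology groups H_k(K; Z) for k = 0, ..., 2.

We work with the vertex ordering a < b < c < d < e < f. The simplices of K, each written with vertices in increasing order, are:

  0-simplices (6): a, b, c, d, e, f
  1-simplices (12): ab, ad, ae, af, bc, bd, be, bf, cd, ce, de, df
  2-simplices (6): abe, ade, adf, bcd, bce, bdf

giving chain groups C_0 ≅ Z^6, C_1 ≅ Z^12, C_2 ≅ Z^6.

∂_1: C_1 → C_0 maps an edge to its endpoints' difference, ∂[p,q] = q − p.
The resulting 6×12 matrix has rank 5, and its Smith normal form has invariant factors (1,1,1,1,1).

Boundary ∂_2: C_2 → C_1 sends each 2-simplex [p,q,r] to [q,r] − [p,r] + [p,q]. For instance
  ∂adf = df − af + ad,
  ∂abe = be − ae + ab.
This gives a 12×6 integer matrix of rank 6; reducing to Smith normal form yields diagonal entries (1,1,1,1,1,1).

Now H_k = ker ∂_k / im ∂_{k+1}, so:

  H_0: rank C_0 − rank ∂_1 = 6 − 5 = 1, and the invariant factors of ∂_1 are all 1, so H_0 = Z.
  H_1: rank ker ∂_1 − rank ∂_2 = (12 − 5) − 6 = 1, and the invariant factors of ∂_2 are all 1, so H_1 = Z.
  H_2: rank ker ∂_2 − rank ∂_3 = (6 − 6) − 0 = 0, and there is no ∂_3, so H_2 = 0.

H_0 = Z,  H_1 = Z,  H_2 = 0.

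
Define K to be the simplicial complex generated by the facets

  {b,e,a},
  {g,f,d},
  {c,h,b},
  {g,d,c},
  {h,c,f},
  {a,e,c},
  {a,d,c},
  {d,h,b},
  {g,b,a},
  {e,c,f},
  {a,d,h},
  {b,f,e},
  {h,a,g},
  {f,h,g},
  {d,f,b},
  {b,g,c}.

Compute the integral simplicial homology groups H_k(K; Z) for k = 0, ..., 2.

Order the vertices as a < b < c < d < e < f < g < h. Listing each simplex with vertices in this order, K has dimension 2 with simplices:

  0-simplices (8): a, b, c, d, e, f, g, h
  1-simplices (24): ab, ac, ad, ae, ag, ah, bc, bd, be, bf, bg, bh, cd, ce, cf, cg, ch, df, dg, dh, ef, fg, fh, gh
  2-simplices (16): abe, abg, acd, ace, adh, agh, bcg, bch, bdf, bdh, bef, cdg, cef, cfh, dfg, fgh

so the chain groups are C_0 ≅ Z^8, C_1 ≅ Z^24, C_2 ≅ Z^16.

Boundary ∂_1: C_1 → C_0 is given by ∂[p,q] = [q] − [p]. For instance
  ∂fg = g − f.
The resulting 8×24 matrix has rank 7, and its Smith normal form has invariant factors (1,1,1,1,1,1,1).

∂_2: C_2 → C_1 acts by ∂[p,q,r] = [q,r] − [p,r] + [p,q]. For instance
  ∂cfh = fh − ch + cf,
  ∂agh = gh − ah + ag.
The 24×16 boundary matrix has rank 15 and Smith normal form diag(1,1,1,1,1,1,1,1,1,1,1,1,1,1,1).

Now H_k = ker ∂_k / im ∂_{k+1}, so:

  H_0: rank C_0 − rank ∂_1 = 8 − 7 = 1, and the invariant factors of ∂_1 are all 1, so H_0 = Z.
  H_1: rank ker ∂_1 − rank ∂_2 = (24 − 7) − 15 = 2, and the invariant factors of ∂_2 are all 1, so H_1 = Z^2.
  H_2: rank ker ∂_2 − rank ∂_3 = (16 − 15) − 0 = 1, and there is no ∂_3, so H_2 = Z.

H_0 = Z,  H_1 = Z^2,  H_2 = Z.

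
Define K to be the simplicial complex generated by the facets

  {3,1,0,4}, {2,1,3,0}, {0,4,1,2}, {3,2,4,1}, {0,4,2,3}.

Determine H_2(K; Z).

Fix the vertex order 0 < 1 < 2 < 3 < 4 and write every simplex with vertices in increasing order. Then dim K = 3 and the simplices of K are:

  0-simplices (5): [0], [1], [2], [3], [4]
  1-simplices (10): [0,1], [0,2], [0,3], [0,4], [1,2], [1,3], [1,4], [2,3], [2,4], [3,4]
  2-simplices (10): [0,1,2], [0,1,3], [0,1,4], [0,2,3], [0,2,4], [0,3,4], [1,2,3], [1,2,4], [1,3,4], [2,3,4]
  3-simplices (5): [0,1,2,3], [0,1,2,4], [0,1,3,4], [0,2,3,4], [1,2,3,4]

giving chain groups C_0 ≅ Z^5, C_1 ≅ Z^10, C_2 ≅ Z^10, C_3 ≅ Z^5.

∂_1: C_1 → C_0 maps an edge to its endpoints' difference, ∂[p,q] = q − p.
This gives a 5×10 integer matrix of rank 4; reducing to Smith normal form yields diagonal entries (1,1,1,1).

∂_2: C_2 → C_1 maps a triangle to the signed sum of its edges. For instance
  ∂[0,1,4] = [1,4] − [0,4] + [0,1],
  ∂[2,3,4] = [3,4] − [2,4] + [2,3].
As a 10×10 matrix over Z this has rank 6, with invariant factors (1,1,1,1,1,1).

Boundary ∂_3: C_3 → C_2 sends each 3-simplex σ to the alternating sum Σ_i (−1)^i (σ with its i-th vertex removed). For instance
  ∂[0,1,3,4] = [1,3,4] − [0,3,4] + [0,1,4] − [0,1,3],
  ∂[0,1,2,3] = [1,2,3] − [0,2,3] + [0,1,3] − [0,1,2].
This gives a 10×5 integer matrix of rank 4; reducing to Smith normal form yields diagonal entries (1,1,1,1).

Reading off H_k = ker ∂_k / im ∂_{k+1}:

  H_2: rank ker ∂_2 − rank ∂_3 = (10 − 6) − 4 = 0, and the invariant factors of ∂_3 are all 1, so H_2 = 0.

H_2 ≅ 0.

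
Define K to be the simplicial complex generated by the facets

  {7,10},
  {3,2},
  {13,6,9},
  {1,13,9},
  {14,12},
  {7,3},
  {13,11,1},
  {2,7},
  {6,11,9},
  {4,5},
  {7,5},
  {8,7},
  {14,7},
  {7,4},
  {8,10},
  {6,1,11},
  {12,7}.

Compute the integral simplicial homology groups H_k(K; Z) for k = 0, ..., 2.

H_0 = Z^2,  H_1 = Z^5,  H_2 = 0.

Fix the vertex order 1 < 2 < 3 < 4 < 5 < 6 < 7 < 8 < 9 < 10 < 11 < 12 < 13 < 14 and write every simplex with vertices in increasing order. Then dim K = 2 and the simplices of K are:

  0-simplices (14): [1], [2], [3], [4], [5], [6], [7], [8], [9], [10], [11], [12], [13], [14]
  1-simplices (22): (22 of them)
  2-simplices (5): [1,6,11], [1,9,13], [1,11,13], [6,9,11], [6,9,13]

so the chain groups are C_0 ≅ Z^14, C_1 ≅ Z^22, C_2 ≅ Z^5.

The boundary map ∂_1: C_1 → C_0 sends each edge [p,q] (with p < q) to q − p.
This gives a 14×22 integer matrix of rank 12; reducing to Smith normal form yields diagonal entries (1,1,1,1,1,1,1,1,1,1,1,1).

∂_2: C_2 → C_1 sends each 2-simplex [p,q,r] to [q,r] − [p,r] + [p,q]. For instance
  ∂[1,6,11] = [6,11] − [1,11] + [1,6],
  ∂[6,9,11] = [9,11] − [6,11] + [6,9].
The resulting 22×5 matrix has rank 5, and its Smith normal form has invariant factors (1,1,1,1,1).

Now H_k = ker ∂_k / im ∂_{k+1}, so:

  H_0: rank C_0 − rank ∂_1 = 14 − 12 = 2, and the invariant factors of ∂_1 are all 1, so H_0 = Z^2.
  H_1: rank ker ∂_1 − rank ∂_2 = (22 − 12) − 5 = 5, and the invariant factors of ∂_2 are all 1, so H_1 = Z^5.
  H_2: rank ker ∂_2 − rank ∂_3 = (5 − 5) − 0 = 0, and there is no ∂_3, so H_2 = 0.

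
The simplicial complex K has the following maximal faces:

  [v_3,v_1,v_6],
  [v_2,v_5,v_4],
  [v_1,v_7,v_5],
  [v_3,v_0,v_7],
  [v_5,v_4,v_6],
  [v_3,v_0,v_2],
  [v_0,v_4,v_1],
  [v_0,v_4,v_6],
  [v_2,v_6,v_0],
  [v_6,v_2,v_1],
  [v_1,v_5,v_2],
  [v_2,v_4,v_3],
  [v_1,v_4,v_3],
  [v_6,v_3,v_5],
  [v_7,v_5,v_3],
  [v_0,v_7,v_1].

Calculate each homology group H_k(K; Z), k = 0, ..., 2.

K has 8 vertices, 24 edges, 16 triangles.
rank ∂_0 = 0, rank ∂_1 = 7 ⇒ b_0 = 8 − 0 − 7 = 1; all invariant factors of ∂_1 are 1 so no torsion. So H_0 = Z.
rank ∂_1 = 7, rank ∂_2 = 15 ⇒ b_1 = 24 − 7 − 15 = 2; all invariant factors of ∂_2 are 1 so no torsion. So H_1 = Z^2.
rank ∂_2 = 15, rank ∂_3 = 0 ⇒ b_2 = 16 − 15 − 0 = 1. So H_2 = Z.

H_0 = Z,  H_1 = Z^2,  H_2 = Z.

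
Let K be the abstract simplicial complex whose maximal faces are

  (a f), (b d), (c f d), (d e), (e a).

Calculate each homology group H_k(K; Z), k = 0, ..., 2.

Order the vertices as a < b < c < d < e < f. Listing each simplex with vertices in this order, K has dimension 2 with simplices:

  0-simplices (6): a, b, c, d, e, f
  1-simplices (7): ae, af, bd, cd, cf, de, df
  2-simplices (1): cdf

giving chain groups C_0 ≅ Z^6, C_1 ≅ Z^7, C_2 ≅ Z^1.

∂_1: C_1 → C_0 sends each edge [p,q] (with p < q) to q − p. For instance
  ∂cd = d − c.
The 6×7 boundary matrix has rank 5 and Smith normal form diag(1,1,1,1,1).

∂_2: C_2 → C_1 maps a triangle to the signed sum of its edges. For instance
  ∂cdf = df − cf + cd.
As a 7×1 matrix over Z this has rank 1, with invariant factors (1).

From H_k ≅ ker(∂_k) / im(∂_{k+1}) we obtain:

  H_0: rank C_0 − rank ∂_1 = 6 − 5 = 1, and the invariant factors of ∂_1 are all 1, so H_0 ≅ Z.
  H_1: rank ker ∂_1 − rank ∂_2 = (7 − 5) − 1 = 1, and the invariant factors of ∂_2 are all 1, so H_1 ≅ Z.
  H_2: rank ker ∂_2 − rank ∂_3 = (1 − 1) − 0 = 0, and there is no ∂_3, so H_2 ≅ 0.

H_0 ≅ Z,  H_1 ≅ Z,  H_2 = 0.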